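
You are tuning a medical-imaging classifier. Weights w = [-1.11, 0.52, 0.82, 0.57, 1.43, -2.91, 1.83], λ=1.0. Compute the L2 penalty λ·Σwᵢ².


‖w‖₂² = (-1.11)² + (0.52)² + (0.82)² + (0.57)² + (1.43)² + (-2.91)² + (1.83)²
     = 1.2321 + 0.2704 + 0.6724 + 0.3249 + 2.0449 + 8.4681 + 3.3489
     = 16.3617
λ·‖w‖₂² = 1.0·16.3617 = 16.3617

16.3617


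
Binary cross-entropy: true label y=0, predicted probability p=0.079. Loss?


BCE = -[y·ln(p) + (1-y)·ln(1-p)]
= -0 - 1·ln(1-0.079)
= -ln(0.921) = 0.0823

0.0823


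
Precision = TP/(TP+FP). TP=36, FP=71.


Precision = TP/(TP+FP)
= 36/(36+71)
= 36/107 = 33.64%

33.64%


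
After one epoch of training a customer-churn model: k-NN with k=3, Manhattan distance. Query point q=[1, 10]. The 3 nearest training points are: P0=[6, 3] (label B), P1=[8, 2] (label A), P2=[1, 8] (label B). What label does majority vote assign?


d(q,P0) = 12  (label B)
d(q,P1) = 15  (label A)
d(q,P2) = 2  (label B)
Votes: A=1, B=2
Majority → B

B


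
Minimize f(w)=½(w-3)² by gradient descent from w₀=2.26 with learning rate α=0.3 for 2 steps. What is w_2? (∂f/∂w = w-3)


step 1: grad = 2.26-3 = -0.74; w = 2.26 - 0.3·(-0.74) = 2.482
step 2: grad = 2.482-3 = -0.518; w = 2.482 - 0.3·(-0.518) = 2.6374

2.6374


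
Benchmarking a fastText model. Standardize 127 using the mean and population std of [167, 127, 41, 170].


μ = 126.25, σ = 52.0643
z = (127 - 126.25)/52.0643 = 0.0144

0.0144


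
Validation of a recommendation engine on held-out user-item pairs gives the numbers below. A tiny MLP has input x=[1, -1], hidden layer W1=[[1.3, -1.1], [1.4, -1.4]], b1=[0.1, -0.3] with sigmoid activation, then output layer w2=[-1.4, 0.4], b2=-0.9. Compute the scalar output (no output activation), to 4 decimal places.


z1[0] = (1.3)·(1) + (-1.1)·(-1) + 0.1 = 2.5
z1[1] = (1.4)·(1) + (-1.4)·(-1) - 0.3 = 2.5
h = sigmoid(z1) = [0.9241, 0.9241]
output = (-1.4)·(0.9241) + (0.4)·(0.9241) - 0.9 = -1.8241

-1.8241


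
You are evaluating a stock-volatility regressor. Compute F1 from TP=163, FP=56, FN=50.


Precision = 163/219 = 0.7443
Recall = 163/213 = 0.7653
F1 = 2·P·R/(P+R) = 2·TP/(2·TP+FP+FN) = 326/(326+56+50) = 326/432 = 0.7546

0.7546


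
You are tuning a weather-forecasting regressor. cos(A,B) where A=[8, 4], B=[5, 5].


A·B = 8·5 + 4·5 = 60
‖A‖ = √80 = 8.9443, ‖B‖ = √50 = 7.0711
cos = 60/(√80·√50) = 60/√4000 = 0.9487

0.9487


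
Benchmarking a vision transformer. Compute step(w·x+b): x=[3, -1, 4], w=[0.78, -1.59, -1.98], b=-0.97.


z = (3)·(0.78) + (-1)·(-1.59) + (4)·(-1.98) - 0.97
  = -4.96
step(z) = 0 (z<0)

0


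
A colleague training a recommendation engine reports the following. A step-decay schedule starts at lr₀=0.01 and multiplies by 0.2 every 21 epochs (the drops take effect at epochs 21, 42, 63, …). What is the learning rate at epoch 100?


n_drops = ⌊100/21⌋ = 4
lr = 0.01·0.2^4 = 0.01·0.0016 = 0.000016

0.000016


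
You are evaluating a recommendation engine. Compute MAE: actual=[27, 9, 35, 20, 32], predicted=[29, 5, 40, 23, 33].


Absolute errors: |27-29|=2, |9-5|=4, |35-40|=5, |20-23|=3, |32-33|=1
Sum = 15
MAE = 15/5 = 3

3


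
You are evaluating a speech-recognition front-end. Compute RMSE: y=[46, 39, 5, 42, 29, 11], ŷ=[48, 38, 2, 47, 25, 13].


MSE = 59/6 = 9.8333
RMSE = √(59/6) = 3.1358

3.1358


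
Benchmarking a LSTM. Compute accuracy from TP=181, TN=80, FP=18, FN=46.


Accuracy = (TP+TN)/(TP+TN+FP+FN)
= (181+80)/(325)
= 261/325 = 80.31%

80.31%


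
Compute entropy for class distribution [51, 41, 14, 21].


Probabilities: [51/127, 41/127, 14/127, 21/127] ≈ [0.4016, 0.3228, 0.1102, 0.1654]
H = -((51/127)·log₂(51/127) + (41/127)·log₂(41/127) + (14/127)·log₂(14/127) + (21/127)·log₂(21/127))
  = 1.8352 bits

1.8352 bits


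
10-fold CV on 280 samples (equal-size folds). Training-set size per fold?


Fold size = 280/10 = 28
Training per fold = 280 - 28 = 252

252


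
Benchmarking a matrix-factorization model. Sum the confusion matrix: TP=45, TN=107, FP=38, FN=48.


Total = TP + TN + FP + FN
= 45 + 107 + 38 + 48
= 238
(Predicted positive: 83, predicted negative: 155)

238


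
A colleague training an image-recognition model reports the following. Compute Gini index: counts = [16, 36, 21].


Probabilities: [16/73, 36/73, 21/73] ≈ [0.2192, 0.4932, 0.2877]
Σpᵢ² = (256 + 1296 + 441)/73² = 1993/5329
Gini = 1 - Σpᵢ² = 1 - 1993/5329 = 0.626

0.626


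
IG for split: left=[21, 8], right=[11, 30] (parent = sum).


Parent = [32, 38], H_parent = 0.9947
H_left = 0.8498 (n=29), H_right = 0.839 (n=41)
H_children = (29/70)·0.8498 + (41/70)·0.839 = 0.8435
IG = 0.9947 - 0.8435 = 0.1512

0.1512


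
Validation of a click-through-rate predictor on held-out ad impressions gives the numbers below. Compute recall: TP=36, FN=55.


Recall = TP/(TP+FN)
= 36/(36+55)
= 36/91 = 39.56%

39.56%


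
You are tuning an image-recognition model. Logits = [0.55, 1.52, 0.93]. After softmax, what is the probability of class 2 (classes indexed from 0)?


Exponentials: e^0.55=1.7333, e^1.52=4.5722, e^0.93=2.5345
Sum = 8.84
Softmax = [0.1961, 0.5172, 0.2867]
p[2] = 2.5345/8.84 = 0.2867

0.2867


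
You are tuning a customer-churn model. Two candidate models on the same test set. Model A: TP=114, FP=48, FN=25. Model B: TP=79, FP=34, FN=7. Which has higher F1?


Model A: P=114/162=0.7037, R=114/139=0.8201, F1=2PR/(P+R)=2TP/(2TP+FP+FN)=228/301=0.7575
Model B: P=79/113=0.6991, R=79/86=0.9186, F1=2PR/(P+R)=2TP/(2TP+FP+FN)=158/199=0.794
0.7575 < 0.794 → Model B

Model B


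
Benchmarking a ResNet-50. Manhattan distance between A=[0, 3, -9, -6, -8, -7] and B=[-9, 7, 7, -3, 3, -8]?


d = |0+ 9| + |3-7| + |-9-7| + |-6+ 3| + |-8-3| + |-7+ 8|
  = 9 + 4 + 16 + 3 + 11 + 1
  = 44

44


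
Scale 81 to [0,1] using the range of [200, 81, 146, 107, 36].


min=36, max=200
(81-36)/(200-36) = 45/164 = 0.2744

0.2744


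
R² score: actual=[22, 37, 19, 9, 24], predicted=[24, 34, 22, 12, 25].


ȳ = 22.2
SS_res = Σ(y-ŷ)² = 32
SS_tot = Σ(y-ȳ)² = 406.8
R² = 1 - SS_res/SS_tot = 1 - 0.0787 = 0.9213

0.9213


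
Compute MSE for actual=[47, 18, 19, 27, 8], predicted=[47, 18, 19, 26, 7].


Squared errors: (47-47)²=0, (18-18)²=0, (19-19)²=0, (27-26)²=1, (8-7)²=1
Sum = 2
MSE = 2/5 = 2/5

2/5


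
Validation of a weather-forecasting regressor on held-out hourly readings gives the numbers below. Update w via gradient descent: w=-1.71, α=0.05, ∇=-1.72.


w_new = w - α·∇
= -1.71 - 0.05·-1.72
= -1.71 + 0.086
= -1.624

-1.624


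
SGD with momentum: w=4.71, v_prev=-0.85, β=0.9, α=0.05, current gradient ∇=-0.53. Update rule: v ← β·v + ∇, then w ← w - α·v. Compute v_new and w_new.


v_new = 0.9·-0.85 - 0.53 = -0.765 - 0.53 = -1.295
w_new = 4.71 - 0.05·-1.295 = 4.71 + 0.06475 = 4.77475

v_new=-1.295, w_new=4.77475


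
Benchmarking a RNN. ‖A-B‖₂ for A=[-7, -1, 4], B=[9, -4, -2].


d = √((-7-9)² + (-1+ 4)² + (4+ 2)²)
  = √(256 + 9 + 36)
  = √301 = 17.3494

17.3494


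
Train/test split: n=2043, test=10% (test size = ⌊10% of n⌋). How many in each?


Test = ⌊2043·10/100⌋ = 204
Train = 2043 - 204 = 1839

Train: 1839, Test: 204


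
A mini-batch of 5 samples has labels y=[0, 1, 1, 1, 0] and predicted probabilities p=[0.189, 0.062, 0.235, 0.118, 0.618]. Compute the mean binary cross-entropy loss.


L[0] = -ln(1-0.189) = -ln(0.811) = 0.2095
L[1] = -ln(0.062) = 2.7806
L[2] = -ln(0.235) = 1.4482
L[3] = -ln(0.118) = 2.1371
L[4] = -ln(1-0.618) = -ln(0.382) = 0.9623
mean = (0.2095 + 2.7806 + 1.4482 + 2.1371 + 0.9623)/5 = 1.5075

1.5075


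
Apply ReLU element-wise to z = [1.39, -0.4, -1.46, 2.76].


ReLU(1.39) = max(0, 1.39) = 1.39
ReLU(-0.4) = max(0, -0.4) = 0.0
ReLU(-1.46) = max(0, -1.46) = 0.0
ReLU(2.76) = max(0, 2.76) = 2.76
result = [1.39, 0.0, 0.0, 2.76]

[1.39, 0.0, 0.0, 2.76]


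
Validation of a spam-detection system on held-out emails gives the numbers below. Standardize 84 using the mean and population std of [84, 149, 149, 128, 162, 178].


μ = 141.6667, σ = 29.8701
z = (84 - 141.6667)/29.8701 = -1.9306

-1.9306


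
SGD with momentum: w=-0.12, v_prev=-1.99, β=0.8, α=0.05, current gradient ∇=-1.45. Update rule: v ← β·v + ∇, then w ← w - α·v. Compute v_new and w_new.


v_new = 0.8·-1.99 - 1.45 = -1.592 - 1.45 = -3.042
w_new = -0.12 - 0.05·-3.042 = -0.12 + 0.1521 = 0.0321

v_new=-3.042, w_new=0.0321


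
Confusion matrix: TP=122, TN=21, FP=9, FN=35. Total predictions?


Total = TP + TN + FP + FN
= 122 + 21 + 9 + 35
= 187
(Predicted positive: 131, predicted negative: 56)

187


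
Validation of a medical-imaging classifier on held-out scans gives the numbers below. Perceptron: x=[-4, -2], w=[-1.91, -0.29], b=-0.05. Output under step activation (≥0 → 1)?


z = (-4)·(-1.91) + (-2)·(-0.29) - 0.05
  = 8.17
step(z) = 1 (z≥0)

1


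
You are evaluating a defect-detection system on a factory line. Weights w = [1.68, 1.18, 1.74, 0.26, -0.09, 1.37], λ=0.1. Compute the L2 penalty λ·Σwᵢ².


‖w‖₂² = (1.68)² + (1.18)² + (1.74)² + (0.26)² + (-0.09)² + (1.37)²
     = 2.8224 + 1.3924 + 3.0276 + 0.0676 + 0.0081 + 1.8769
     = 9.195
λ·‖w‖₂² = 0.1·9.195 = 0.9195

0.9195


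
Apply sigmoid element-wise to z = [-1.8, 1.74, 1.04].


σ(-1.8) = 1/(1+e^1.8) = 0.1419
σ(1.74) = 1/(1+e^-1.74) = 0.8507
σ(1.04) = 1/(1+e^-1.04) = 0.7389
result = [0.1419, 0.8507, 0.7389]

[0.1419, 0.8507, 0.7389]


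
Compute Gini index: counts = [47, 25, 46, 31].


Probabilities: [47/149, 25/149, 46/149, 31/149] ≈ [0.3154, 0.1678, 0.3087, 0.2081]
Σpᵢ² = (2209 + 625 + 2116 + 961)/149² = 5911/22201
Gini = 1 - Σpᵢ² = 1 - 5911/22201 = 0.7338

0.7338


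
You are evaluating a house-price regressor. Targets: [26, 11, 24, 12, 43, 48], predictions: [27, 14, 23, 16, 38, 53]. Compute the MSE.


Squared errors: (26-27)²=1, (11-14)²=9, (24-23)²=1, (12-16)²=16, (43-38)²=25, (48-53)²=25
Sum = 77
MSE = 77/6 = 77/6

77/6


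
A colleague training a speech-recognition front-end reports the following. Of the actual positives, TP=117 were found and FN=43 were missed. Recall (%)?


Recall = TP/(TP+FN)
= 117/(117+43)
= 117/160 = 73.12%

73.12%


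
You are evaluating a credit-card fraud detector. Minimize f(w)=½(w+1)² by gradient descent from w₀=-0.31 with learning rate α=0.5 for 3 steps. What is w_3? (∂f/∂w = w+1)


step 1: grad = -0.31+1 = 0.69; w = -0.31 - 0.5·(0.69) = -0.655
step 2: grad = -0.655+1 = 0.345; w = -0.655 - 0.5·(0.345) = -0.8275
step 3: grad = -0.8275+1 = 0.1725; w = -0.8275 - 0.5·(0.1725) = -0.91375

-0.91375


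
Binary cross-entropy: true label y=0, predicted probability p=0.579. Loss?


BCE = -[y·ln(p) + (1-y)·ln(1-p)]
= -0 - 1·ln(1-0.579)
= -ln(0.421) = 0.8651

0.8651


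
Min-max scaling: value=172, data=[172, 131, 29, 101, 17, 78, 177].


min=17, max=177
(172-17)/(177-17) = 155/160 = 0.9688

0.9688


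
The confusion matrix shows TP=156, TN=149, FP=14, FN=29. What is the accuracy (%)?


Accuracy = (TP+TN)/(TP+TN+FP+FN)
= (156+149)/(348)
= 305/348 = 87.64%

87.64%


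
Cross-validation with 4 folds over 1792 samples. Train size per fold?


Fold size = 1792/4 = 448
Training per fold = 1792 - 448 = 1344

1344


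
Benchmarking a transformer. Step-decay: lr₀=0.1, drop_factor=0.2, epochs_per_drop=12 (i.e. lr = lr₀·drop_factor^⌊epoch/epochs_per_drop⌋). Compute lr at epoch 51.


n_drops = ⌊51/12⌋ = 4
lr = 0.1·0.2^4 = 0.1·0.0016 = 0.00016

0.00016


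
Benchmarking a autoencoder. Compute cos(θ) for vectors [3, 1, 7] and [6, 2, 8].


A·B = 3·6 + 1·2 + 7·8 = 76
‖A‖ = √59 = 7.6811, ‖B‖ = √104 = 10.198
cos = 76/(√59·√104) = 76/√6136 = 0.9702

0.9702


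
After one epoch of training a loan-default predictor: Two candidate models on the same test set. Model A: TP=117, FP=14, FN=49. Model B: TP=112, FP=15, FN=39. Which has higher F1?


Model A: P=117/131=0.8931, R=117/166=0.7048, F1=2PR/(P+R)=2TP/(2TP+FP+FN)=234/297=0.7879
Model B: P=112/127=0.8819, R=112/151=0.7417, F1=2PR/(P+R)=2TP/(2TP+FP+FN)=224/278=0.8058
0.7879 < 0.8058 → Model B

Model B


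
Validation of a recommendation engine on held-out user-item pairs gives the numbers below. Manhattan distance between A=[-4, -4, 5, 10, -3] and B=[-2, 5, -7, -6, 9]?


d = |-4+ 2| + |-4-5| + |5+ 7| + |10+ 6| + |-3-9|
  = 2 + 9 + 12 + 16 + 12
  = 51

51


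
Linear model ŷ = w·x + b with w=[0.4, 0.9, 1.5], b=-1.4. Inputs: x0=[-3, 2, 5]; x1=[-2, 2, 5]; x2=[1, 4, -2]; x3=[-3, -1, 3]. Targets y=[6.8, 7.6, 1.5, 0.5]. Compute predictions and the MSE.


ŷ0 = (0.4)·(-3) + (0.9)·(2) + (1.5)·(5) - 1.4 = 6.7
ŷ1 = (0.4)·(-2) + (0.9)·(2) + (1.5)·(5) - 1.4 = 7.1
ŷ2 = (0.4)·(1) + (0.9)·(4) + (1.5)·(-2) - 1.4 = -0.4
ŷ3 = (0.4)·(-3) + (0.9)·(-1) + (1.5)·(3) - 1.4 = 1.0
errors² = [0.01, 0.25, 3.61, 0.25]
MSE = 4.1200/4 = 1.03

1.03


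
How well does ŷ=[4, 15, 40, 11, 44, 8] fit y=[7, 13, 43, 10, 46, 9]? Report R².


ȳ = 21.3333
SS_res = Σ(y-ŷ)² = 28
SS_tot = Σ(y-ȳ)² = 1633.33
R² = 1 - SS_res/SS_tot = 1 - 0.0171 = 0.9829

0.9829


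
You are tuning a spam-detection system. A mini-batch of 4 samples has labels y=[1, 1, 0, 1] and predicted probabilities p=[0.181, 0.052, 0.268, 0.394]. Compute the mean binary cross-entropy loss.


L[0] = -ln(0.181) = 1.7093
L[1] = -ln(0.052) = 2.9565
L[2] = -ln(1-0.268) = -ln(0.732) = 0.312
L[3] = -ln(0.394) = 0.9314
mean = (1.7093 + 2.9565 + 0.312 + 0.9314)/4 = 1.4773

1.4773


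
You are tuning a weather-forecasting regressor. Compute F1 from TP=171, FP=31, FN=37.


Precision = 171/202 = 0.8465
Recall = 171/208 = 0.8221
F1 = 2·P·R/(P+R) = 2·TP/(2·TP+FP+FN) = 342/(342+31+37) = 342/410 = 0.8341

0.8341


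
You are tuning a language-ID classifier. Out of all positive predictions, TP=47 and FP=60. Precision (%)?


Precision = TP/(TP+FP)
= 47/(47+60)
= 47/107 = 43.93%

43.93%


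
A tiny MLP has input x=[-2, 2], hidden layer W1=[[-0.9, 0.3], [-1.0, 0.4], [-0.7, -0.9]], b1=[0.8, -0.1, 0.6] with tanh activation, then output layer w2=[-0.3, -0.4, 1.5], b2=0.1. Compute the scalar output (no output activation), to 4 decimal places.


z1[0] = (-0.9)·(-2) + (0.3)·(2) + 0.8 = 3.2
z1[1] = (-1.0)·(-2) + (0.4)·(2) - 0.1 = 2.7
z1[2] = (-0.7)·(-2) + (-0.9)·(2) + 0.6 = 0.2
h = tanh(z1) = [0.9967, 0.991, 0.1974]
output = (-0.3)·(0.9967) + (-0.4)·(0.991) + (1.5)·(0.1974) + 0.1 = -0.2993

-0.2993


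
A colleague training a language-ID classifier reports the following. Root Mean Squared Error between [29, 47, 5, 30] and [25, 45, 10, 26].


MSE = 61/4 = 15.25
RMSE = √(61/4) = 3.9051

3.9051


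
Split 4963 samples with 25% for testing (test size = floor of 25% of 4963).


Test = ⌊4963·25/100⌋ = 1240
Train = 4963 - 1240 = 3723

Train: 3723, Test: 1240


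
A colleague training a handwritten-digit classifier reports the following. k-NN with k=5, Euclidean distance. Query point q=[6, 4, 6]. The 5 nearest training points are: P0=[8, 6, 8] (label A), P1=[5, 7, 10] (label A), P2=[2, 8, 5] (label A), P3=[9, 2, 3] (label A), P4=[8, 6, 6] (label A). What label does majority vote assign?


d(q,P0) = 3.4641  (label A)
d(q,P1) = 5.099  (label A)
d(q,P2) = 5.7446  (label A)
d(q,P3) = 4.6904  (label A)
d(q,P4) = 2.8284  (label A)
Votes: A=5, B=0
Majority → A

A


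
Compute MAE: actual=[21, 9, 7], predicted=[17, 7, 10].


Absolute errors: |21-17|=4, |9-7|=2, |7-10|=3
Sum = 9
MAE = 9/3 = 3

3


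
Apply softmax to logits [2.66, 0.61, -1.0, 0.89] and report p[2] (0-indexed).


Exponentials: e^2.66=14.2963, e^0.61=1.8404, e^-1.0=0.3679, e^0.89=2.4351
Sum = 18.9397
Softmax = [0.7548, 0.0972, 0.0194, 0.1286]
p[2] = 0.3679/18.9397 = 0.0194

0.0194


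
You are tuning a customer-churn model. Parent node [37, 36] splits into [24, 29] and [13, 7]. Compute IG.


Parent = [37, 36], H_parent = 0.9999
H_left = 0.9936 (n=53), H_right = 0.9341 (n=20)
H_children = (53/73)·0.9936 + (20/73)·0.9341 = 0.9773
IG = 0.9999 - 0.9773 = 0.0226

0.0226


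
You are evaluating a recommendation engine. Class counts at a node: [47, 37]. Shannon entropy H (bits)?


Probabilities: [47/84, 37/84] ≈ [0.5595, 0.4405]
H = -((47/84)·log₂(47/84) + (37/84)·log₂(37/84))
  = 0.9898 bits

0.9898 bits


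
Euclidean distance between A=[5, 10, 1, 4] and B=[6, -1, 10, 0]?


d = √((5-6)² + (10+ 1)² + (1-10)² + (4-0)²)
  = √(1 + 121 + 81 + 16)
  = √219 = 14.7986

14.7986


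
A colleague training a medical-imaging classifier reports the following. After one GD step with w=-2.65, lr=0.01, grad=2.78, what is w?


w_new = w - α·∇
= -2.65 - 0.01·2.78
= -2.65 - 0.0278
= -2.6778

-2.6778


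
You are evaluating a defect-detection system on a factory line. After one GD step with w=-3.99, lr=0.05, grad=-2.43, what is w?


w_new = w - α·∇
= -3.99 - 0.05·-2.43
= -3.99 + 0.1215
= -3.8685

-3.8685


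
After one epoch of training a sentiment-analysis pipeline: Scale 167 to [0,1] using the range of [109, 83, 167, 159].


min=83, max=167
(167-83)/(167-83) = 84/84 = 1.0

1.0


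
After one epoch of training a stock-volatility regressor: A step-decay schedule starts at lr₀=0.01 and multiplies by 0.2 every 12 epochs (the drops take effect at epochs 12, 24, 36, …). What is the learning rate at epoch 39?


n_drops = ⌊39/12⌋ = 3
lr = 0.01·0.2^3 = 0.01·0.008 = 0.00008

0.00008


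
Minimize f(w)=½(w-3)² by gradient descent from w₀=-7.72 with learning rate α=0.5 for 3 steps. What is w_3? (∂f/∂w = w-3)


step 1: grad = -7.72-3 = -10.72; w = -7.72 - 0.5·(-10.72) = -2.36
step 2: grad = -2.36-3 = -5.36; w = -2.36 - 0.5·(-5.36) = 0.32
step 3: grad = 0.32-3 = -2.68; w = 0.32 - 0.5·(-2.68) = 1.66

1.66


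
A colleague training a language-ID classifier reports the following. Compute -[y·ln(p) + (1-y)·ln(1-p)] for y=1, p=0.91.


BCE = -[y·ln(p) + (1-y)·ln(1-p)]
= -1·ln(0.91) - 0
= -ln(0.91) = 0.0943

0.0943


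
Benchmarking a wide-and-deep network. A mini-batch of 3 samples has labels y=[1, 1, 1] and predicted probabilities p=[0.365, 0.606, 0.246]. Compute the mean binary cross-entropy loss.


L[0] = -ln(0.365) = 1.0079
L[1] = -ln(0.606) = 0.5009
L[2] = -ln(0.246) = 1.4024
mean = (1.0079 + 0.5009 + 1.4024)/3 = 0.9704

0.9704


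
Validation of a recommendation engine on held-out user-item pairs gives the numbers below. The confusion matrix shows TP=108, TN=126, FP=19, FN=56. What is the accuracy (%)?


Accuracy = (TP+TN)/(TP+TN+FP+FN)
= (108+126)/(309)
= 234/309 = 75.73%

75.73%


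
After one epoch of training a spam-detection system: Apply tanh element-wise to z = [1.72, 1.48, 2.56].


tanh(1.72) = 0.9379
tanh(1.48) = 0.9015
tanh(2.56) = 0.9881
result = [0.9379, 0.9015, 0.9881]

[0.9379, 0.9015, 0.9881]


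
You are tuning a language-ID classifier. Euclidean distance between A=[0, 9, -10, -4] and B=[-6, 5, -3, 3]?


d = √((0+ 6)² + (9-5)² + (-10+ 3)² + (-4-3)²)
  = √(36 + 16 + 49 + 49)
  = √150 = 12.2474

12.2474


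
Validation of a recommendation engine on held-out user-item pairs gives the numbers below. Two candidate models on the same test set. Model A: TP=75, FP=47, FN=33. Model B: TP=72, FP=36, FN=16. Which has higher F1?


Model A: P=75/122=0.6148, R=75/108=0.6944, F1=2PR/(P+R)=2TP/(2TP+FP+FN)=150/230=0.6522
Model B: P=72/108=0.6667, R=72/88=0.8182, F1=2PR/(P+R)=2TP/(2TP+FP+FN)=144/196=0.7347
0.6522 < 0.7347 → Model B

Model B


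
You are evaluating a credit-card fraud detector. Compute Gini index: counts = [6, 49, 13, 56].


Probabilities: [6/124, 49/124, 13/124, 56/124] ≈ [0.0484, 0.3952, 0.1048, 0.4516]
Σpᵢ² = (36 + 2401 + 169 + 3136)/124² = 5742/15376
Gini = 1 - Σpᵢ² = 1 - 5742/15376 = 0.6266

0.6266


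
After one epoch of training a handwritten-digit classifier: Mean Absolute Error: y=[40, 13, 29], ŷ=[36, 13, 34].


Absolute errors: |40-36|=4, |13-13|=0, |29-34|=5
Sum = 9
MAE = 9/3 = 3

3


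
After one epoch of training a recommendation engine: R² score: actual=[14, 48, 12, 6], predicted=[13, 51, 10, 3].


ȳ = 20
SS_res = Σ(y-ŷ)² = 23
SS_tot = Σ(y-ȳ)² = 1080
R² = 1 - SS_res/SS_tot = 1 - 0.0213 = 0.9787

0.9787


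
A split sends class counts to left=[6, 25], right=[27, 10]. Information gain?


Parent = [33, 35], H_parent = 0.9994
H_left = 0.7088 (n=31), H_right = 0.8419 (n=37)
H_children = (31/68)·0.7088 + (37/68)·0.8419 = 0.7812
IG = 0.9994 - 0.7812 = 0.2182

0.2182


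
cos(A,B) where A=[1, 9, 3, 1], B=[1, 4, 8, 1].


A·B = 1·1 + 9·4 + 3·8 + 1·1 = 62
‖A‖ = √92 = 9.5917, ‖B‖ = √82 = 9.0554
cos = 62/(√92·√82) = 62/√7544 = 0.7138

0.7138


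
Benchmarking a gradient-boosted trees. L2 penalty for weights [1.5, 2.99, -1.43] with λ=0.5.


‖w‖₂² = (1.5)² + (2.99)² + (-1.43)²
     = 2.25 + 8.9401 + 2.0449
     = 13.235
λ·‖w‖₂² = 0.5·13.235 = 6.6175

6.6175


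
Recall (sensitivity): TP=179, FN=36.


Recall = TP/(TP+FN)
= 179/(179+36)
= 179/215 = 83.26%

83.26%


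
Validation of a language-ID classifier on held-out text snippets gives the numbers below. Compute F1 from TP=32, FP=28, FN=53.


Precision = 32/60 = 0.5333
Recall = 32/85 = 0.3765
F1 = 2·P·R/(P+R) = 2·TP/(2·TP+FP+FN) = 64/(64+28+53) = 64/145 = 0.4414

0.4414


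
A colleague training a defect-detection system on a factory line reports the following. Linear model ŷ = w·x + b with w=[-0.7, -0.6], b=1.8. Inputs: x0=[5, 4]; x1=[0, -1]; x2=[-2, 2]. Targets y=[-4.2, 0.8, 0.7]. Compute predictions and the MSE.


ŷ0 = (-0.7)·(5) + (-0.6)·(4) + 1.8 = -4.1
ŷ1 = (-0.7)·(0) + (-0.6)·(-1) + 1.8 = 2.4
ŷ2 = (-0.7)·(-2) + (-0.6)·(2) + 1.8 = 2.0
errors² = [0.01, 2.56, 1.69]
MSE = 4.2600/3 = 1.42

1.42


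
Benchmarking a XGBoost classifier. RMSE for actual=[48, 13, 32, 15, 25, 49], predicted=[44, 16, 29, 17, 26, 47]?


MSE = 43/6 = 7.1667
RMSE = √(43/6) = 2.6771

2.6771


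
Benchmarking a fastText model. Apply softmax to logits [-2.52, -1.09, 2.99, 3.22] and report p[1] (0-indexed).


Exponentials: e^-2.52=0.0805, e^-1.09=0.3362, e^2.99=19.8857, e^3.22=25.0281
Sum = 45.3305
Softmax = [0.0018, 0.0074, 0.4387, 0.5521]
p[1] = 0.3362/45.3305 = 0.0074

0.0074


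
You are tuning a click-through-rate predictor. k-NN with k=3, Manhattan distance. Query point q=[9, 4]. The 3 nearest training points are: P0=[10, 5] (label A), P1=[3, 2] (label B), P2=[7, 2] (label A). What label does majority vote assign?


d(q,P0) = 2  (label A)
d(q,P1) = 8  (label B)
d(q,P2) = 4  (label A)
Votes: A=2, B=1
Majority → A

A


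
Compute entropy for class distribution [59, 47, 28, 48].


Probabilities: [59/182, 47/182, 28/182, 48/182] ≈ [0.3242, 0.2582, 0.1538, 0.2637]
H = -((59/182)·log₂(59/182) + (47/182)·log₂(47/182) + (28/182)·log₂(28/182) + (48/182)·log₂(48/182))
  = 1.9538 bits

1.9538 bits


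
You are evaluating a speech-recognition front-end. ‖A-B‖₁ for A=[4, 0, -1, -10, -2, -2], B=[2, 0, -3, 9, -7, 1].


d = |4-2| + |0-0| + |-1+ 3| + |-10-9| + |-2+ 7| + |-2-1|
  = 2 + 0 + 2 + 19 + 5 + 3
  = 31

31


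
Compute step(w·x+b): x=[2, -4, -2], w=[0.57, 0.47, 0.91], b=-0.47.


z = (2)·(0.57) + (-4)·(0.47) + (-2)·(0.91) - 0.47
  = -3.03
step(z) = 0 (z<0)

0


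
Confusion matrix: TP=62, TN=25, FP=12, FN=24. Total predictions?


Total = TP + TN + FP + FN
= 62 + 25 + 12 + 24
= 123
(Predicted positive: 74, predicted negative: 49)

123


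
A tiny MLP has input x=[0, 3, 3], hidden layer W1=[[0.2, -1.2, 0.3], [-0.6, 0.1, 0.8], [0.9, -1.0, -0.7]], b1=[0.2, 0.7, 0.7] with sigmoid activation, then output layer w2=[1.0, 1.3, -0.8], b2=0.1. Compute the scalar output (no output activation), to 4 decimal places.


z1[0] = (0.2)·(0) + (-1.2)·(3) + (0.3)·(3) + 0.2 = -2.5
z1[1] = (-0.6)·(0) + (0.1)·(3) + (0.8)·(3) + 0.7 = 3.4
z1[2] = (0.9)·(0) + (-1.0)·(3) + (-0.7)·(3) + 0.7 = -4.4
h = sigmoid(z1) = [0.0759, 0.9677, 0.0121]
output = (1.0)·(0.0759) + (1.3)·(0.9677) + (-0.8)·(0.0121) + 0.1 = 1.4242

1.4242


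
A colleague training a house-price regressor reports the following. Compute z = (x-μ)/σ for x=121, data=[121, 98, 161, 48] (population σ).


μ = 107, σ = 40.8473
z = (121 - 107)/40.8473 = 0.3427

0.3427


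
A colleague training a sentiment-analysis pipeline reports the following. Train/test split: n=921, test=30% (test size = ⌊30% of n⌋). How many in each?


Test = ⌊921·30/100⌋ = 276
Train = 921 - 276 = 645

Train: 645, Test: 276


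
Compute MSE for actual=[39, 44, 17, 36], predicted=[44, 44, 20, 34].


Squared errors: (39-44)²=25, (44-44)²=0, (17-20)²=9, (36-34)²=4
Sum = 38
MSE = 38/4 = 19/2

19/2


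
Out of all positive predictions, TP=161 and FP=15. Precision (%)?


Precision = TP/(TP+FP)
= 161/(161+15)
= 161/176 = 91.48%

91.48%


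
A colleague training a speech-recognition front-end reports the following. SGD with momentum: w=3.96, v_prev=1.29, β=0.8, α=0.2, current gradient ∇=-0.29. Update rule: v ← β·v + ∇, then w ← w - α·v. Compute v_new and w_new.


v_new = 0.8·1.29 - 0.29 = 1.032 - 0.29 = 0.742
w_new = 3.96 - 0.2·0.742 = 3.96 - 0.1484 = 3.8116

v_new=0.742, w_new=3.8116


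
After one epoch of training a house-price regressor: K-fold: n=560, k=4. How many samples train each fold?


Fold size = 560/4 = 140
Training per fold = 560 - 140 = 420

420


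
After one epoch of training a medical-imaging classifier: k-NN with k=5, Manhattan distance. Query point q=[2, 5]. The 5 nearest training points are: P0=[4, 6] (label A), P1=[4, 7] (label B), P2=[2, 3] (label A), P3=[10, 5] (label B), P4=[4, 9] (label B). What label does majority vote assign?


d(q,P0) = 3  (label A)
d(q,P1) = 4  (label B)
d(q,P2) = 2  (label A)
d(q,P3) = 8  (label B)
d(q,P4) = 6  (label B)
Votes: A=2, B=3
Majority → B

B


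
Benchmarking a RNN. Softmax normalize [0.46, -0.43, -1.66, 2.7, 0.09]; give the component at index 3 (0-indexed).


Exponentials: e^0.46=1.5841, e^-0.43=0.6505, e^-1.66=0.1901, e^2.7=14.8797, e^0.09=1.0942
Sum = 18.3986
Softmax = [0.0861, 0.0354, 0.0103, 0.8087, 0.0595]
p[3] = 14.8797/18.3986 = 0.8087

0.8087


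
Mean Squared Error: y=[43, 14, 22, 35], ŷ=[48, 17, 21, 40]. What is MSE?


Squared errors: (43-48)²=25, (14-17)²=9, (22-21)²=1, (35-40)²=25
Sum = 60
MSE = 60/4 = 15

15


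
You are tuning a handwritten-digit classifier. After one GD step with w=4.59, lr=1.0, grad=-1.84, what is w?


w_new = w - α·∇
= 4.59 - 1.0·-1.84
= 4.59 + 1.84
= 6.43

6.43


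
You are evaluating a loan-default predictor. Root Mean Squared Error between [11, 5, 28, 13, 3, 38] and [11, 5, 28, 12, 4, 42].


MSE = 18/6 = 3
RMSE = √(18/6) = 1.7321

1.7321


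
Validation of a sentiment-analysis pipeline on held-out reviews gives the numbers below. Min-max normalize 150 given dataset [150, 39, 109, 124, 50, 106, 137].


min=39, max=150
(150-39)/(150-39) = 111/111 = 1.0

1.0


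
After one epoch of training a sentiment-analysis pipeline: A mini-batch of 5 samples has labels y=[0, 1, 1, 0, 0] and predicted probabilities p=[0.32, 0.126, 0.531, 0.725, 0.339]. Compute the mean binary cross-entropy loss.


L[0] = -ln(1-0.32) = -ln(0.68) = 0.3857
L[1] = -ln(0.126) = 2.0715
L[2] = -ln(0.531) = 0.633
L[3] = -ln(1-0.725) = -ln(0.275) = 1.291
L[4] = -ln(1-0.339) = -ln(0.661) = 0.414
mean = (0.3857 + 2.0715 + 0.633 + 1.291 + 0.414)/5 = 0.959

0.959


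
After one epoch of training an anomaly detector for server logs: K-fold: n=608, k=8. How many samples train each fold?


Fold size = 608/8 = 76
Training per fold = 608 - 76 = 532

532


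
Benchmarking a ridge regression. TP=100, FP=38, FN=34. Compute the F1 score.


Precision = 100/138 = 0.7246
Recall = 100/134 = 0.7463
F1 = 2·P·R/(P+R) = 2·TP/(2·TP+FP+FN) = 200/(200+38+34) = 200/272 = 0.7353

0.7353


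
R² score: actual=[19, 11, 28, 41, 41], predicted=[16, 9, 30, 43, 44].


ȳ = 28
SS_res = Σ(y-ŷ)² = 30
SS_tot = Σ(y-ȳ)² = 708
R² = 1 - SS_res/SS_tot = 1 - 0.0424 = 0.9576

0.9576


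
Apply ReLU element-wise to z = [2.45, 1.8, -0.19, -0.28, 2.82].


ReLU(2.45) = max(0, 2.45) = 2.45
ReLU(1.8) = max(0, 1.8) = 1.8
ReLU(-0.19) = max(0, -0.19) = 0.0
ReLU(-0.28) = max(0, -0.28) = 0.0
ReLU(2.82) = max(0, 2.82) = 2.82
result = [2.45, 1.8, 0.0, 0.0, 2.82]

[2.45, 1.8, 0.0, 0.0, 2.82]


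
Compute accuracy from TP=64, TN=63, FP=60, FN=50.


Accuracy = (TP+TN)/(TP+TN+FP+FN)
= (64+63)/(237)
= 127/237 = 53.59%

53.59%


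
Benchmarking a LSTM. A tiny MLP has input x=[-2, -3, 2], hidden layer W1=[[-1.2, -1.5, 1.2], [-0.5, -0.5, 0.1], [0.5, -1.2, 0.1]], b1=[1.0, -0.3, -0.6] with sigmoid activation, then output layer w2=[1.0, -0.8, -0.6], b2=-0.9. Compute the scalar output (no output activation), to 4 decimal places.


z1[0] = (-1.2)·(-2) + (-1.5)·(-3) + (1.2)·(2) + 1.0 = 10.3
z1[1] = (-0.5)·(-2) + (-0.5)·(-3) + (0.1)·(2) - 0.3 = 2.4
z1[2] = (0.5)·(-2) + (-1.2)·(-3) + (0.1)·(2) - 0.6 = 2.2
h = sigmoid(z1) = [1.0, 0.9168, 0.9002]
output = (1.0)·(1.0) + (-0.8)·(0.9168) + (-0.6)·(0.9002) - 0.9 = -1.1736

-1.1736


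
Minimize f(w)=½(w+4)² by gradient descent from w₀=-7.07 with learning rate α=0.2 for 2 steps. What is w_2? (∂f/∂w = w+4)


step 1: grad = -7.07+4 = -3.07; w = -7.07 - 0.2·(-3.07) = -6.456
step 2: grad = -6.456+4 = -2.456; w = -6.456 - 0.2·(-2.456) = -5.9648

-5.9648


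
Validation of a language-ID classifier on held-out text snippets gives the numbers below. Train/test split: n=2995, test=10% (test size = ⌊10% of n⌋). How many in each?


Test = ⌊2995·10/100⌋ = 299
Train = 2995 - 299 = 2696

Train: 2696, Test: 299


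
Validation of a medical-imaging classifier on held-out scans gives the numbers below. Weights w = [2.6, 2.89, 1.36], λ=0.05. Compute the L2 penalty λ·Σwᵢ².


‖w‖₂² = (2.6)² + (2.89)² + (1.36)²
     = 6.76 + 8.3521 + 1.8496
     = 16.9617
λ·‖w‖₂² = 0.05·16.9617 = 0.848085

0.848085


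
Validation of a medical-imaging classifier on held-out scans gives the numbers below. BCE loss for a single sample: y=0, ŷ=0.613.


BCE = -[y·ln(p) + (1-y)·ln(1-p)]
= -0 - 1·ln(1-0.613)
= -ln(0.387) = 0.9493

0.9493


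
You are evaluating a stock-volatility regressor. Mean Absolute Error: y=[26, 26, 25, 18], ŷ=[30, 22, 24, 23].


Absolute errors: |26-30|=4, |26-22|=4, |25-24|=1, |18-23|=5
Sum = 14
MAE = 14/4 = 7/2

7/2


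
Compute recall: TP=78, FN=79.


Recall = TP/(TP+FN)
= 78/(78+79)
= 78/157 = 49.68%

49.68%


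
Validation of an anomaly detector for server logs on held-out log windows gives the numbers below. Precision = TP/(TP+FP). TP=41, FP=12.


Precision = TP/(TP+FP)
= 41/(41+12)
= 41/53 = 77.36%

77.36%


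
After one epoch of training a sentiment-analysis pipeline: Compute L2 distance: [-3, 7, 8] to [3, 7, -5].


d = √((-3-3)² + (7-7)² + (8+ 5)²)
  = √(36 + 0 + 169)
  = √205 = 14.3178

14.3178


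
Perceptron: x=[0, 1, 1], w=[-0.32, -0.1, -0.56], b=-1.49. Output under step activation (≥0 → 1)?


z = (0)·(-0.32) + (1)·(-0.1) + (1)·(-0.56) - 1.49
  = -2.15
step(z) = 0 (z<0)

0


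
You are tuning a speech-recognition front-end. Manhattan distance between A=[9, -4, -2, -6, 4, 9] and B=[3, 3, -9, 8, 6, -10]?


d = |9-3| + |-4-3| + |-2+ 9| + |-6-8| + |4-6| + |9+ 10|
  = 6 + 7 + 7 + 14 + 2 + 19
  = 55

55


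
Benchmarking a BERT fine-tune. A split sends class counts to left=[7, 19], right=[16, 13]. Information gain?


Parent = [23, 32], H_parent = 0.9806
H_left = 0.8404 (n=26), H_right = 0.9923 (n=29)
H_children = (26/55)·0.8404 + (29/55)·0.9923 = 0.9205
IG = 0.9806 - 0.9205 = 0.0601

0.0601


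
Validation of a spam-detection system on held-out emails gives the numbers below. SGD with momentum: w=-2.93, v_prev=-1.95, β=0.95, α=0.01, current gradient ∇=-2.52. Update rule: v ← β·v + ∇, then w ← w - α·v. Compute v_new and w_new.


v_new = 0.95·-1.95 - 2.52 = -1.8525 - 2.52 = -4.3725
w_new = -2.93 - 0.01·-4.3725 = -2.93 + 0.043725 = -2.886275

v_new=-4.3725, w_new=-2.886275


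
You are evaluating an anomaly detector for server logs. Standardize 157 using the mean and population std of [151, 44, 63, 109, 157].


μ = 104.8, σ = 45.433
z = (157 - 104.8)/45.433 = 1.1489

1.1489


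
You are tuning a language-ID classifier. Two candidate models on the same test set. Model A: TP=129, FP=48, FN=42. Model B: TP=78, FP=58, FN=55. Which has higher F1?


Model A: P=129/177=0.7288, R=129/171=0.7544, F1=2PR/(P+R)=2TP/(2TP+FP+FN)=258/348=0.7414
Model B: P=78/136=0.5735, R=78/133=0.5865, F1=2PR/(P+R)=2TP/(2TP+FP+FN)=156/269=0.5799
0.7414 > 0.5799 → Model A

Model A


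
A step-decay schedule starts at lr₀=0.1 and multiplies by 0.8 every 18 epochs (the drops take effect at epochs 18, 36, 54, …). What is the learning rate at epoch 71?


n_drops = ⌊71/18⌋ = 3
lr = 0.1·0.8^3 = 0.1·0.512 = 0.0512

0.0512


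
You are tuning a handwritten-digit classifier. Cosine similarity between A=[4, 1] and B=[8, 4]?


A·B = 4·8 + 1·4 = 36
‖A‖ = √17 = 4.1231, ‖B‖ = √80 = 8.9443
cos = 36/(√17·√80) = 36/√1360 = 0.9762

0.9762


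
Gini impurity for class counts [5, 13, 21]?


Probabilities: [5/39, 13/39, 21/39] ≈ [0.1282, 0.3333, 0.5385]
Σpᵢ² = (25 + 169 + 441)/39² = 635/1521
Gini = 1 - Σpᵢ² = 1 - 635/1521 = 0.5825

0.5825


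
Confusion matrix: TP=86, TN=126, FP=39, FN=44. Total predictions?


Total = TP + TN + FP + FN
= 86 + 126 + 39 + 44
= 295
(Predicted positive: 125, predicted negative: 170)

295


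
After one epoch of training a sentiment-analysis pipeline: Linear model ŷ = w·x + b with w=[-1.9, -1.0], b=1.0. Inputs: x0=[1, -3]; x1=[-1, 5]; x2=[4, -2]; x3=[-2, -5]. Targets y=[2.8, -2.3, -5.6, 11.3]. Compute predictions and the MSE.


ŷ0 = (-1.9)·(1) + (-1.0)·(-3) + 1.0 = 2.1
ŷ1 = (-1.9)·(-1) + (-1.0)·(5) + 1.0 = -2.1
ŷ2 = (-1.9)·(4) + (-1.0)·(-2) + 1.0 = -4.6
ŷ3 = (-1.9)·(-2) + (-1.0)·(-5) + 1.0 = 9.8
errors² = [0.49, 0.04, 1.0, 2.25]
MSE = 3.7800/4 = 0.945

0.945


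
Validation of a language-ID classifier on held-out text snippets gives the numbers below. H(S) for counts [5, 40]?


Probabilities: [5/45, 40/45] ≈ [0.1111, 0.8889]
H = -((5/45)·log₂(5/45) + (40/45)·log₂(40/45))
  = 0.5033 bits

0.5033 bits


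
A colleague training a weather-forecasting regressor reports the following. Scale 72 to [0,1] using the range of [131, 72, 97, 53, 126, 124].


min=53, max=131
(72-53)/(131-53) = 19/78 = 0.2436

0.2436


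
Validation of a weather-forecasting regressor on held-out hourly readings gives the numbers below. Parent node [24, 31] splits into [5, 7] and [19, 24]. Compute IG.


Parent = [24, 31], H_parent = 0.9883
H_left = 0.9799 (n=12), H_right = 0.9902 (n=43)
H_children = (12/55)·0.9799 + (43/55)·0.9902 = 0.988
IG = 0.9883 - 0.988 = 0.0003

0.0003


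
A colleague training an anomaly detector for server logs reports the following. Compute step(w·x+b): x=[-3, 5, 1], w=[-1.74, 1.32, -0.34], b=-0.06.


z = (-3)·(-1.74) + (5)·(1.32) + (1)·(-0.34) - 0.06
  = 11.42
step(z) = 1 (z≥0)

1


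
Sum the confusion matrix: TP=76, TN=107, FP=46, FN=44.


Total = TP + TN + FP + FN
= 76 + 107 + 46 + 44
= 273
(Predicted positive: 122, predicted negative: 151)

273


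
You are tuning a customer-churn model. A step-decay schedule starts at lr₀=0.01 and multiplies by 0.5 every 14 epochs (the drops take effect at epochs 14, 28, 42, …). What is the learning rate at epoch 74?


n_drops = ⌊74/14⌋ = 5
lr = 0.01·0.5^5 = 0.01·0.03125 = 0.0003125

0.0003125


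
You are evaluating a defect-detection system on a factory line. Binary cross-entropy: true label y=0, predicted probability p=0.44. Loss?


BCE = -[y·ln(p) + (1-y)·ln(1-p)]
= -0 - 1·ln(1-0.44)
= -ln(0.56) = 0.5798

0.5798


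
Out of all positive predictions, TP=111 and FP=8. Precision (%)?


Precision = TP/(TP+FP)
= 111/(111+8)
= 111/119 = 93.28%

93.28%


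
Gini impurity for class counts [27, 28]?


Probabilities: [27/55, 28/55] ≈ [0.4909, 0.5091]
Σpᵢ² = (729 + 784)/55² = 1513/3025
Gini = 1 - Σpᵢ² = 1 - 1513/3025 = 0.4998

0.4998


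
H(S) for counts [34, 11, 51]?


Probabilities: [34/96, 11/96, 51/96] ≈ [0.3542, 0.1146, 0.5312]
H = -((34/96)·log₂(34/96) + (11/96)·log₂(11/96) + (51/96)·log₂(51/96))
  = 1.3733 bits

1.3733 bits


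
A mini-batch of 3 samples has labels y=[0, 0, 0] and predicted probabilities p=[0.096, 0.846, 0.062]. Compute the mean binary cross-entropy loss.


L[0] = -ln(1-0.096) = -ln(0.904) = 0.1009
L[1] = -ln(1-0.846) = -ln(0.154) = 1.8708
L[2] = -ln(1-0.062) = -ln(0.938) = 0.064
mean = (0.1009 + 1.8708 + 0.064)/3 = 0.6786

0.6786


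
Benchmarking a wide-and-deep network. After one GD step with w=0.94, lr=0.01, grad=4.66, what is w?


w_new = w - α·∇
= 0.94 - 0.01·4.66
= 0.94 - 0.0466
= 0.8934

0.8934


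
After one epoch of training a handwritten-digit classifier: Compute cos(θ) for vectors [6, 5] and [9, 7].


A·B = 6·9 + 5·7 = 89
‖A‖ = √61 = 7.8102, ‖B‖ = √130 = 11.4018
cos = 89/(√61·√130) = 89/√7930 = 0.9994

0.9994


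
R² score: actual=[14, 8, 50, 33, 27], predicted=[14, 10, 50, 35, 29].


ȳ = 26.4
SS_res = Σ(y-ŷ)² = 12
SS_tot = Σ(y-ȳ)² = 1093.2
R² = 1 - SS_res/SS_tot = 1 - 0.011 = 0.989

0.989


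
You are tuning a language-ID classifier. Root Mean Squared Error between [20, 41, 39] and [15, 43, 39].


MSE = 29/3 = 9.6667
RMSE = √(29/3) = 3.1091

3.1091


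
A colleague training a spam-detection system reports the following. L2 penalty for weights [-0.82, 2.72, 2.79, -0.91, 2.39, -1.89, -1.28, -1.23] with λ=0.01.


‖w‖₂² = (-0.82)² + (2.72)² + (2.79)² + (-0.91)² + (2.39)² + (-1.89)² + (-1.28)² + (-1.23)²
     = 0.6724 + 7.3984 + 7.7841 + 0.8281 + 5.7121 + 3.5721 + 1.6384 + 1.5129
     = 29.1185
λ·‖w‖₂² = 0.01·29.1185 = 0.291185

0.291185


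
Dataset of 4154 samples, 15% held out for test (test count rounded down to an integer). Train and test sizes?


Test = ⌊4154·15/100⌋ = 623
Train = 4154 - 623 = 3531

Train: 3531, Test: 623


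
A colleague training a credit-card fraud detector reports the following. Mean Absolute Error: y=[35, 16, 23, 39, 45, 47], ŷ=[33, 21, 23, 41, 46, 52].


Absolute errors: |35-33|=2, |16-21|=5, |23-23|=0, |39-41|=2, |45-46|=1, |47-52|=5
Sum = 15
MAE = 15/6 = 5/2

5/2


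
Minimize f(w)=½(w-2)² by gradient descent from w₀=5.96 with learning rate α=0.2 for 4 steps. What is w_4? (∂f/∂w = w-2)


step 1: grad = 5.96-2 = 3.96; w = 5.96 - 0.2·(3.96) = 5.168
step 2: grad = 5.168-2 = 3.168; w = 5.168 - 0.2·(3.168) = 4.5344
step 3: grad = 4.5344-2 = 2.5344; w = 4.5344 - 0.2·(2.5344) = 4.02752
step 4: grad = 4.02752-2 = 2.02752; w = 4.02752 - 0.2·(2.02752) = 3.622016

3.622016


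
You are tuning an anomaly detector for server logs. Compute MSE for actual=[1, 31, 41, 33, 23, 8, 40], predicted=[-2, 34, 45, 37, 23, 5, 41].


Squared errors: (1+ 2)²=9, (31-34)²=9, (41-45)²=16, (33-37)²=16, (23-23)²=0, (8-5)²=9, (40-41)²=1
Sum = 60
MSE = 60/7 = 60/7

60/7


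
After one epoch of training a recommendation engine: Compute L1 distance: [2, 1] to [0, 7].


d = |2-0| + |1-7|
  = 2 + 6
  = 8

8


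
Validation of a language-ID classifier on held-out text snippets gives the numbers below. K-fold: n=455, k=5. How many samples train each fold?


Fold size = 455/5 = 91
Training per fold = 455 - 91 = 364

364


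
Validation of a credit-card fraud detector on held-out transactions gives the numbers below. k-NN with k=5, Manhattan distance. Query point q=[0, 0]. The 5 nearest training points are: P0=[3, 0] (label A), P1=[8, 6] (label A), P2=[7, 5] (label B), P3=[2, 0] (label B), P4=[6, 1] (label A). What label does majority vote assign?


d(q,P0) = 3  (label A)
d(q,P1) = 14  (label A)
d(q,P2) = 12  (label B)
d(q,P3) = 2  (label B)
d(q,P4) = 7  (label A)
Votes: A=3, B=2
Majority → A

A
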